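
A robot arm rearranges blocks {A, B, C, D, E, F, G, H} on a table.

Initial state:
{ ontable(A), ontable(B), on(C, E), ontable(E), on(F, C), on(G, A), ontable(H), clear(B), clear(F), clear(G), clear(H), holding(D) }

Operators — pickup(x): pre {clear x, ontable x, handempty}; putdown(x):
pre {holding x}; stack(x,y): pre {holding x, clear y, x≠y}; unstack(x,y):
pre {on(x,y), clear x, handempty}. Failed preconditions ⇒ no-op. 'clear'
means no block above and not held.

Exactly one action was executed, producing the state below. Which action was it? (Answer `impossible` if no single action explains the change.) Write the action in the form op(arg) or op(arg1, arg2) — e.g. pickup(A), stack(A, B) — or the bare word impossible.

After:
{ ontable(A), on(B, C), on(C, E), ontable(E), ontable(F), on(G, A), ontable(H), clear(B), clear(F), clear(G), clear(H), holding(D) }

target: towers=[A/G; E/C/B; F; H] holding=D
        putdown(D) → towers=[A/G; B; D; E/C/F; H] holding=-
       stack(D, G) → towers=[A/G/D; B; E/C/F; H] holding=-
       stack(D, H) → towers=[A/G; B; E/C/F; H/D] holding=-
       stack(D, B) → towers=[A/G; B/D; E/C/F; H] holding=-
       stack(D, F) → towers=[A/G; B; E/C/F/D; H] holding=-
none of the 5 applicable actions match → impossible

impossible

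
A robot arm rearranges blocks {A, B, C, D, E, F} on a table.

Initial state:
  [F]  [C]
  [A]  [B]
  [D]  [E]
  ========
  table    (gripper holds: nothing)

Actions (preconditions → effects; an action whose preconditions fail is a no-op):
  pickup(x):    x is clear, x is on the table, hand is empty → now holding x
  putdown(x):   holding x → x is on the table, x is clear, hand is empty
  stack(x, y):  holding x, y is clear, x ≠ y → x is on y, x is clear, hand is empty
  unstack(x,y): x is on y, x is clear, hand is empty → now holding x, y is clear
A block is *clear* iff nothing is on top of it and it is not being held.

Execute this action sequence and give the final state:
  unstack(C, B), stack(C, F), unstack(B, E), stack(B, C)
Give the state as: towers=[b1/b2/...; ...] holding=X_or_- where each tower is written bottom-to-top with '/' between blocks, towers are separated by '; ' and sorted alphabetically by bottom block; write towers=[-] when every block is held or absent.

towers=[D/A/F/C/B; E] holding=-

step 1 (unstack(C, B)): towers=[D/A/F; E/B] holding=C
step 2 (stack(C, F)): towers=[D/A/F/C; E/B] holding=-
step 3 (unstack(B, E)): towers=[D/A/F/C; E] holding=B
step 4 (stack(B, C)): towers=[D/A/F/C/B; E] holding=-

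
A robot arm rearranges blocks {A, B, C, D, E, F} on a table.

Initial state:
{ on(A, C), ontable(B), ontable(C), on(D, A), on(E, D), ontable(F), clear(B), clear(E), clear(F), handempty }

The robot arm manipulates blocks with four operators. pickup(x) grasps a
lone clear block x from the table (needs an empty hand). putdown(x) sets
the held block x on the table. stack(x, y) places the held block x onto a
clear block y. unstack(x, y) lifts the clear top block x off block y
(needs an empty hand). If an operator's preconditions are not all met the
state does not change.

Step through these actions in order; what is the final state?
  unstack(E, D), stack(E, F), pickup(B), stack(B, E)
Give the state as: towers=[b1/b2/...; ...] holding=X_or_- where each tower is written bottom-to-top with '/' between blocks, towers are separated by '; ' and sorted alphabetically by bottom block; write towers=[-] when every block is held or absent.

step 1 (unstack(E, D)): towers=[B; C/A/D; F] holding=E
step 2 (stack(E, F)): towers=[B; C/A/D; F/E] holding=-
step 3 (pickup(B)): towers=[C/A/D; F/E] holding=B
step 4 (stack(B, E)): towers=[C/A/D; F/E/B] holding=-

towers=[C/A/D; F/E/B] holding=-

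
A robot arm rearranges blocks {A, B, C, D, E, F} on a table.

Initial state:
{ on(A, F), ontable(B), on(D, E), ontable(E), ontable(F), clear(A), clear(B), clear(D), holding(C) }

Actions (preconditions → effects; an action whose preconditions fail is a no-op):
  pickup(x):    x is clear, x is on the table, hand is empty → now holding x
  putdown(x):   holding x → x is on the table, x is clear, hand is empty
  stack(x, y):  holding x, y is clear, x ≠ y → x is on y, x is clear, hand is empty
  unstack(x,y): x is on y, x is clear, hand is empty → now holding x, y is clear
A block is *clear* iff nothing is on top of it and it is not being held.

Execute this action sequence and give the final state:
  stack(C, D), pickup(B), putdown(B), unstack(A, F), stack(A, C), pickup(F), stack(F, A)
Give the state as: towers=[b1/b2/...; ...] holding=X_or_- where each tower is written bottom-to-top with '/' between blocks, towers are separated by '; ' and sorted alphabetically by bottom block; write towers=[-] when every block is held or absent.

towers=[B; E/D/C/A/F] holding=-

step 1 (stack(C, D)): towers=[B; E/D/C; F/A] holding=-
step 2 (pickup(B)): towers=[E/D/C; F/A] holding=B
step 3 (putdown(B)): towers=[B; E/D/C; F/A] holding=-
step 4 (unstack(A, F)): towers=[B; E/D/C; F] holding=A
step 5 (stack(A, C)): towers=[B; E/D/C/A; F] holding=-
step 6 (pickup(F)): towers=[B; E/D/C/A] holding=F
step 7 (stack(F, A)): towers=[B; E/D/C/A/F] holding=-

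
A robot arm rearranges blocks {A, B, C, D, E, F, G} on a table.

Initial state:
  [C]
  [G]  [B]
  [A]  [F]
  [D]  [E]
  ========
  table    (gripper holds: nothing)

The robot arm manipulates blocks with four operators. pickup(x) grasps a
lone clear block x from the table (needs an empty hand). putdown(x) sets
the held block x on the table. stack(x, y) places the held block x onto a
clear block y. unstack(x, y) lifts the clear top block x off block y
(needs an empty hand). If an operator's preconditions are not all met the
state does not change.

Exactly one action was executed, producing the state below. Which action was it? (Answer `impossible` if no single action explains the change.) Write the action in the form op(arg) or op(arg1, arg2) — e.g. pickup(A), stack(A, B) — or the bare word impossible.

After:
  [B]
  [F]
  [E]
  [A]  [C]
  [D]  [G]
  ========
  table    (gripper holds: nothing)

target: towers=[D/A/E/F/B; G/C] holding=-
     unstack(B, F) → towers=[D/A/G/C; E/F] holding=B
     unstack(C, G) → towers=[D/A/G; E/F/B] holding=C
none of the 2 applicable actions match → impossible

impossible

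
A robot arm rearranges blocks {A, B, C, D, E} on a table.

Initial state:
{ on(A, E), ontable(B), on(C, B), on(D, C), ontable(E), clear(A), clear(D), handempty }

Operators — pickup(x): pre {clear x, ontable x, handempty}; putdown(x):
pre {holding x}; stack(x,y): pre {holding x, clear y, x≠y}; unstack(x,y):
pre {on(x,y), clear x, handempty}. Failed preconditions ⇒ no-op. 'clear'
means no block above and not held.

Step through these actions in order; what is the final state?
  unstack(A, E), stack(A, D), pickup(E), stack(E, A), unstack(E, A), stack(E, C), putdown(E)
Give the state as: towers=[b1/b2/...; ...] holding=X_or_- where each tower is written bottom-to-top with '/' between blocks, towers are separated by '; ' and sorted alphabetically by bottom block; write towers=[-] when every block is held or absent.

step 1 (unstack(A, E)): towers=[B/C/D; E] holding=A
step 2 (stack(A, D)): towers=[B/C/D/A; E] holding=-
step 3 (pickup(E)): towers=[B/C/D/A] holding=E
step 4 (stack(E, A)): towers=[B/C/D/A/E] holding=-
step 5 (unstack(E, A)): towers=[B/C/D/A] holding=E
step 6 (stack(E, C)) [no-op]: towers=[B/C/D/A] holding=E
step 7 (putdown(E)): towers=[B/C/D/A; E] holding=-

towers=[B/C/D/A; E] holding=-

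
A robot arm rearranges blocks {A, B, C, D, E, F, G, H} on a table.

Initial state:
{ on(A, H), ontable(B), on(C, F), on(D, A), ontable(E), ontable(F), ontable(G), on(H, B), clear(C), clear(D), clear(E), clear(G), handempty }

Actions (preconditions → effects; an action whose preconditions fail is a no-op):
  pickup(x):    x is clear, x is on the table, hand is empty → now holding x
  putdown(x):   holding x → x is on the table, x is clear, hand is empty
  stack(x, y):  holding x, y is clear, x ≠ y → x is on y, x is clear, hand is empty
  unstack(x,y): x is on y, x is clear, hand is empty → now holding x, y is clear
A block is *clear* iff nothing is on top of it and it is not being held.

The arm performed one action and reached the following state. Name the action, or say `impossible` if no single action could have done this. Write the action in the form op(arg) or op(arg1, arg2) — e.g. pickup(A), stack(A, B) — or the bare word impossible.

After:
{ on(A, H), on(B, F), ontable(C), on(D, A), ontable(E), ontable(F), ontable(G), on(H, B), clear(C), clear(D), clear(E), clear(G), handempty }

target: towers=[C; E; F/B/H/A/D; G] holding=-
         pickup(G) → towers=[B/H/A/D; E; F/C] holding=G
         pickup(E) → towers=[B/H/A/D; F/C; G] holding=E
     unstack(D, A) → towers=[B/H/A; E; F/C; G] holding=D
     unstack(C, F) → towers=[B/H/A/D; E; F; G] holding=C
none of the 4 applicable actions match → impossible

impossible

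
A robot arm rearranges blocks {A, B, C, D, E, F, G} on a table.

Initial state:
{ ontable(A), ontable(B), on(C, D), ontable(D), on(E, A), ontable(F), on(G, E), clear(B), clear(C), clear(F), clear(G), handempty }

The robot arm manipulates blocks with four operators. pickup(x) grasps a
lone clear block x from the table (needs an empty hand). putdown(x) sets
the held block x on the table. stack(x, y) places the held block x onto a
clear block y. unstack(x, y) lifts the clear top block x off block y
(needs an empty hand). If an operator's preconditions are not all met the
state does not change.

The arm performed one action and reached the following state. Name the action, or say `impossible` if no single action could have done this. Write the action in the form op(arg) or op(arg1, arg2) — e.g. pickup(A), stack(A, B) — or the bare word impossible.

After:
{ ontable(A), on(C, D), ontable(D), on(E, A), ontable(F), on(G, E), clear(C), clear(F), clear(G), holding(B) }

pickup(B)

target: towers=[A/E/G; D/C; F] holding=B
         pickup(B) → towers=[A/E/G; D/C; F] holding=B  ← match
         pickup(F) → towers=[A/E/G; B; D/C] holding=F
     unstack(G, E) → towers=[A/E; B; D/C; F] holding=G
     unstack(C, D) → towers=[A/E/G; B; D; F] holding=C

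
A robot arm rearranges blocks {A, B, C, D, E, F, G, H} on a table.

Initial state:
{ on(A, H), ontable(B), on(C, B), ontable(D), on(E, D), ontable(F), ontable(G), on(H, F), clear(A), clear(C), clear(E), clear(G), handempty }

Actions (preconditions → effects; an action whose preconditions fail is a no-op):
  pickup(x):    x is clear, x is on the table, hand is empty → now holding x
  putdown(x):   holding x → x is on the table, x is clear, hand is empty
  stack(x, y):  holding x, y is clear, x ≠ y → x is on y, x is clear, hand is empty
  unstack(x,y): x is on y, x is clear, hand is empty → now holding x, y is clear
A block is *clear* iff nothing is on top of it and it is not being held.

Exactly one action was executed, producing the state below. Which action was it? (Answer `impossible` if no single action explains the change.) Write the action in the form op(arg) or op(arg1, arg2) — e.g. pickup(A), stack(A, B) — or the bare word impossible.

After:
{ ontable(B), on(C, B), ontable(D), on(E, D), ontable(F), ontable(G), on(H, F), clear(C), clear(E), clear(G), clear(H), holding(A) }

unstack(A, H)

target: towers=[B/C; D/E; F/H; G] holding=A
         pickup(G) → towers=[B/C; D/E; F/H/A] holding=G
     unstack(A, H) → towers=[B/C; D/E; F/H; G] holding=A  ← match
     unstack(E, D) → towers=[B/C; D; F/H/A; G] holding=E
     unstack(C, B) → towers=[B; D/E; F/H/A; G] holding=C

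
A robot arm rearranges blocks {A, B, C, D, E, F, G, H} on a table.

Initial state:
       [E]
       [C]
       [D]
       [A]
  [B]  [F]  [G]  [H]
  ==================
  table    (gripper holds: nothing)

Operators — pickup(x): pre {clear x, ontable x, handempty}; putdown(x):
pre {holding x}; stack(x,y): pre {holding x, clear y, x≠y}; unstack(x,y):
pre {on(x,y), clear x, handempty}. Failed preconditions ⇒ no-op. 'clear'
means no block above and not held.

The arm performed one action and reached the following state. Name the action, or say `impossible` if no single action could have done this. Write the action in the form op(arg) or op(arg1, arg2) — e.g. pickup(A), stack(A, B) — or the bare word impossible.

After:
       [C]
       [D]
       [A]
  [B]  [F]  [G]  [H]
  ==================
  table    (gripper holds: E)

target: towers=[B; F/A/D/C; G; H] holding=E
         pickup(G) → towers=[B; F/A/D/C/E; H] holding=G
     unstack(E, C) → towers=[B; F/A/D/C; G; H] holding=E  ← match
         pickup(H) → towers=[B; F/A/D/C/E; G] holding=H
         pickup(B) → towers=[F/A/D/C/E; G; H] holding=B

unstack(E, C)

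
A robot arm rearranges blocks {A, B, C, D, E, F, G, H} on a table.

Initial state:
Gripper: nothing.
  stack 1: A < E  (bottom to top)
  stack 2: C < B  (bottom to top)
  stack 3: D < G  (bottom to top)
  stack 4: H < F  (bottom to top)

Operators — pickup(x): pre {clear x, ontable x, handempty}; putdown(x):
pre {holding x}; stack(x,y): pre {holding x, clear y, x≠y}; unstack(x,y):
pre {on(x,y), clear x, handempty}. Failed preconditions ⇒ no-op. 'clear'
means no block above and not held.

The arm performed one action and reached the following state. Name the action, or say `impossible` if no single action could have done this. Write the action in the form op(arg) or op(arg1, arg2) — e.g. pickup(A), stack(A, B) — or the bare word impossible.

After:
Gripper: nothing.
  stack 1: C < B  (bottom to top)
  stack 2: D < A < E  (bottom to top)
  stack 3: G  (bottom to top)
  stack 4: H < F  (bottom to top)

impossible

target: towers=[C/B; D/A/E; G; H/F] holding=-
     unstack(G, D) → towers=[A/E; C/B; D; H/F] holding=G
     unstack(E, A) → towers=[A; C/B; D/G; H/F] holding=E
     unstack(B, C) → towers=[A/E; C; D/G; H/F] holding=B
     unstack(F, H) → towers=[A/E; C/B; D/G; H] holding=F
none of the 4 applicable actions match → impossible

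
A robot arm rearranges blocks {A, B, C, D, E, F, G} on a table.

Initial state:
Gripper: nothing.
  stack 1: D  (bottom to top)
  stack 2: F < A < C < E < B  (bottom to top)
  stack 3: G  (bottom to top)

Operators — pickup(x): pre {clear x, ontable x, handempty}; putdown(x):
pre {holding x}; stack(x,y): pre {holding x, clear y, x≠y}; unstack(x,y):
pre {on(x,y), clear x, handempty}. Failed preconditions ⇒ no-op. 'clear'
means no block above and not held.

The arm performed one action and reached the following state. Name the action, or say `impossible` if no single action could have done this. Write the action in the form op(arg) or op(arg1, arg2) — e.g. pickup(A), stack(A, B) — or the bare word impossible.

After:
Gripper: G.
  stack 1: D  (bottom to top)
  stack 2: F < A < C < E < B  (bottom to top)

target: towers=[D; F/A/C/E/B] holding=G
     unstack(B, E) → towers=[D; F/A/C/E; G] holding=B
         pickup(G) → towers=[D; F/A/C/E/B] holding=G  ← match
         pickup(D) → towers=[F/A/C/E/B; G] holding=D

pickup(G)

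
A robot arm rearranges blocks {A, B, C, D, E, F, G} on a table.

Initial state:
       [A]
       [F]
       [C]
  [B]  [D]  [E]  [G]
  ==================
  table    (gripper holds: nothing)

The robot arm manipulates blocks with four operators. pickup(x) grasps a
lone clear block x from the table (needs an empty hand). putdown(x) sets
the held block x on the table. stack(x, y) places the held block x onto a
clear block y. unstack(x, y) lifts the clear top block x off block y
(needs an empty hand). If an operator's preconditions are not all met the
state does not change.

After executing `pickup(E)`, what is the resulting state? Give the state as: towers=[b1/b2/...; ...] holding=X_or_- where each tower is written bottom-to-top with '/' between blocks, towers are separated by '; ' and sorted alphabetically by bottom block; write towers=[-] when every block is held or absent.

towers=[B; D/C/F/A; G] holding=E

before: towers=[B; D/C/F/A; E; G] holding=-
pre[pickup(E)]: clear(E) ✓, ontable(E) ✓, handempty ✓
all met → apply pickup(E)
after:  towers=[B; D/C/F/A; G] holding=E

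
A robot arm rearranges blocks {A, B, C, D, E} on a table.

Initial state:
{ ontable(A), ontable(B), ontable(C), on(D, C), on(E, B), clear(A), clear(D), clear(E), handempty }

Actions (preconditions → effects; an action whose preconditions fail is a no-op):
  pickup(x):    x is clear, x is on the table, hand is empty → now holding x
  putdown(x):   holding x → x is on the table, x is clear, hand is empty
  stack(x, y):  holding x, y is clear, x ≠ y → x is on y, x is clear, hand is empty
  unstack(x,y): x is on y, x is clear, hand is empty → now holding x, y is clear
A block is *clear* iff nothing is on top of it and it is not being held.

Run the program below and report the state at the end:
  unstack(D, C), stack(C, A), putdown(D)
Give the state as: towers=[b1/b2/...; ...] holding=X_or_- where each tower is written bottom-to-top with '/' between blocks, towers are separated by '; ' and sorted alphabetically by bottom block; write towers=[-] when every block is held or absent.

towers=[A; B/E; C; D] holding=-

step 1 (unstack(D, C)): towers=[A; B/E; C] holding=D
step 2 (stack(C, A)) [no-op]: towers=[A; B/E; C] holding=D
step 3 (putdown(D)): towers=[A; B/E; C; D] holding=-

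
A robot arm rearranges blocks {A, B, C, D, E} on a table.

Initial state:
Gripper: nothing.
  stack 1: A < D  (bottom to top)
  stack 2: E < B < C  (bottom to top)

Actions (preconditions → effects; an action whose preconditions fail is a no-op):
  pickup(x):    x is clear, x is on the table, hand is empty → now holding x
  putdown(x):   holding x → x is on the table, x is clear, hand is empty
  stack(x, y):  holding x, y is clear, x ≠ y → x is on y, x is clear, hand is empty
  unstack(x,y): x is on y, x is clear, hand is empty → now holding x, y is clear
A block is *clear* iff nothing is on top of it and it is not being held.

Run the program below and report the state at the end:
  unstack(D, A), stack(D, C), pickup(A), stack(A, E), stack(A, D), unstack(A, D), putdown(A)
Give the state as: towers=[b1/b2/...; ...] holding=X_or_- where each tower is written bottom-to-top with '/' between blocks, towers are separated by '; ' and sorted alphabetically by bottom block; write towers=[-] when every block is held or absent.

step 1 (unstack(D, A)): towers=[A; E/B/C] holding=D
step 2 (stack(D, C)): towers=[A; E/B/C/D] holding=-
step 3 (pickup(A)): towers=[E/B/C/D] holding=A
step 4 (stack(A, E)) [no-op]: towers=[E/B/C/D] holding=A
step 5 (stack(A, D)): towers=[E/B/C/D/A] holding=-
step 6 (unstack(A, D)): towers=[E/B/C/D] holding=A
step 7 (putdown(A)): towers=[A; E/B/C/D] holding=-

towers=[A; E/B/C/D] holding=-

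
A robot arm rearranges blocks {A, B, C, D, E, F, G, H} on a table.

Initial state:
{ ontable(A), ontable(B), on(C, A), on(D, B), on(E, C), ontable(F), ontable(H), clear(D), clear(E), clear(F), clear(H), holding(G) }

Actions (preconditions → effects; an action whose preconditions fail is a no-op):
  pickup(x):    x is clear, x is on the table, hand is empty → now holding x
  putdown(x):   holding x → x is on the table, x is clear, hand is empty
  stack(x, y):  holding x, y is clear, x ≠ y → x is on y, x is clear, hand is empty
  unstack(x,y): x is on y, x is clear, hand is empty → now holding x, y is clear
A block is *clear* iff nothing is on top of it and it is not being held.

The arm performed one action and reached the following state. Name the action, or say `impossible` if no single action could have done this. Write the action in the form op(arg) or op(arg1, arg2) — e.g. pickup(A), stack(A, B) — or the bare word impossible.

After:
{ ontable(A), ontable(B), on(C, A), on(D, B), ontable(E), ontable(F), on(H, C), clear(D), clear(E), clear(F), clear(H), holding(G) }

impossible

target: towers=[A/C/H; B/D; E; F] holding=G
        putdown(G) → towers=[A/C/E; B/D; F; G; H] holding=-
       stack(G, E) → towers=[A/C/E/G; B/D; F; H] holding=-
       stack(G, H) → towers=[A/C/E; B/D; F; H/G] holding=-
       stack(G, F) → towers=[A/C/E; B/D; F/G; H] holding=-
       stack(G, D) → towers=[A/C/E; B/D/G; F; H] holding=-
none of the 5 applicable actions match → impossible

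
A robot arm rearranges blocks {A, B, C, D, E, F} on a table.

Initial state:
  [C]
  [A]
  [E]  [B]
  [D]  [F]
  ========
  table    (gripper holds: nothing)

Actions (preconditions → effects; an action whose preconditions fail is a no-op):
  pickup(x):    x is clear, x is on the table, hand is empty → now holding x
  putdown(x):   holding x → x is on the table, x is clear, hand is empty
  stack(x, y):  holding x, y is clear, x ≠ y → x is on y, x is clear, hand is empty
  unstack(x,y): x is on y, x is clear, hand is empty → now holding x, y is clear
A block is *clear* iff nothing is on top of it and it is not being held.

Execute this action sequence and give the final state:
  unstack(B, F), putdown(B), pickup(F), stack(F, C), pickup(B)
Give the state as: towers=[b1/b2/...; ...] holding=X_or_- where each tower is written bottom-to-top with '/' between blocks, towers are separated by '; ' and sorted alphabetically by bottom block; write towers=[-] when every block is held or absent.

towers=[D/E/A/C/F] holding=B

step 1 (unstack(B, F)): towers=[D/E/A/C; F] holding=B
step 2 (putdown(B)): towers=[B; D/E/A/C; F] holding=-
step 3 (pickup(F)): towers=[B; D/E/A/C] holding=F
step 4 (stack(F, C)): towers=[B; D/E/A/C/F] holding=-
step 5 (pickup(B)): towers=[D/E/A/C/F] holding=B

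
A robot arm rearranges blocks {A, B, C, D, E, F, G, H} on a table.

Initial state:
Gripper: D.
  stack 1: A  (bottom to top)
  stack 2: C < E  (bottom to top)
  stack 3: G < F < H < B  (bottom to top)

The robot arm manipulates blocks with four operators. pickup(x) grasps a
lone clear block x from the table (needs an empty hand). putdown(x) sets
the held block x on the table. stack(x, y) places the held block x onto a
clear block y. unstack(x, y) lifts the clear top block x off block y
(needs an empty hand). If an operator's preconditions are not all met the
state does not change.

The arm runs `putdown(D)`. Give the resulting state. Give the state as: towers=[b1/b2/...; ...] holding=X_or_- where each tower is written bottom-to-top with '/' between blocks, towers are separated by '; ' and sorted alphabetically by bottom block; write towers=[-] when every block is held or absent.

towers=[A; C/E; D; G/F/H/B] holding=-

before: towers=[A; C/E; G/F/H/B] holding=D
pre[putdown(D)]: holding(D) yes
all met → apply putdown(D)
after:  towers=[A; C/E; D; G/F/H/B] holding=-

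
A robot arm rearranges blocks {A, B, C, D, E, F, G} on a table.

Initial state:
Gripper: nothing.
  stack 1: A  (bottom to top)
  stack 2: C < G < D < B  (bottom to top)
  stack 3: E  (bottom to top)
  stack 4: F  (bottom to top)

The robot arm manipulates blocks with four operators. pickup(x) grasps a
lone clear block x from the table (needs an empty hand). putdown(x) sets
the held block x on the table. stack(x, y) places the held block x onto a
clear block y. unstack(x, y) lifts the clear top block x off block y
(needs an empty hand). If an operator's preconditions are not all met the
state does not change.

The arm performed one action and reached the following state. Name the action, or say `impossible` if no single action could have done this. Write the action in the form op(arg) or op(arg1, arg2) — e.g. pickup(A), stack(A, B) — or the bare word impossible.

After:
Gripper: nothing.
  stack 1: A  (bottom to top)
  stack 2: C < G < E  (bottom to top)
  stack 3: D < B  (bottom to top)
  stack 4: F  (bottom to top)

impossible

target: towers=[A; C/G/E; D/B; F] holding=-
     unstack(B, D) → towers=[A; C/G/D; E; F] holding=B
         pickup(F) → towers=[A; C/G/D/B; E] holding=F
         pickup(A) → towers=[C/G/D/B; E; F] holding=A
         pickup(E) → towers=[A; C/G/D/B; F] holding=E
none of the 4 applicable actions match → impossible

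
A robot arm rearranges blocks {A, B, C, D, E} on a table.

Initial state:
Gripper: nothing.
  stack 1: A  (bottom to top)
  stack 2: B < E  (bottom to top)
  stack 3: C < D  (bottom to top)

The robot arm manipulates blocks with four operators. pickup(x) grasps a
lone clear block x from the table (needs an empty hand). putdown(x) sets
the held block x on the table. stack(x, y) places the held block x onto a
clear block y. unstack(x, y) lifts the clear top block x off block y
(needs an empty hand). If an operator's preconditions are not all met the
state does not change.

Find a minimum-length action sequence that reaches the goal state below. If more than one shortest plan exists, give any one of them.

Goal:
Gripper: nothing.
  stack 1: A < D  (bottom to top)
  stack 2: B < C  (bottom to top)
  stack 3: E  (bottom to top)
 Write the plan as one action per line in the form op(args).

step 1 (unstack(D, C)): towers=[A; B/E; C] holding=D
step 2 (stack(D, A)): towers=[A/D; B/E; C] holding=-
step 3 (unstack(E, B)): towers=[A/D; B; C] holding=E
step 4 (putdown(E)): towers=[A/D; B; C; E] holding=-
step 5 (pickup(C)): towers=[A/D; B; E] holding=C
step 6 (stack(C, B)): towers=[A/D; B/C; E] holding=-
goal check: towers=[A/D; B/C; E] holding=- — reached (length 6, optimal by BFS)

unstack(D, C)
stack(D, A)
unstack(E, B)
putdown(E)
pickup(C)
stack(C, B)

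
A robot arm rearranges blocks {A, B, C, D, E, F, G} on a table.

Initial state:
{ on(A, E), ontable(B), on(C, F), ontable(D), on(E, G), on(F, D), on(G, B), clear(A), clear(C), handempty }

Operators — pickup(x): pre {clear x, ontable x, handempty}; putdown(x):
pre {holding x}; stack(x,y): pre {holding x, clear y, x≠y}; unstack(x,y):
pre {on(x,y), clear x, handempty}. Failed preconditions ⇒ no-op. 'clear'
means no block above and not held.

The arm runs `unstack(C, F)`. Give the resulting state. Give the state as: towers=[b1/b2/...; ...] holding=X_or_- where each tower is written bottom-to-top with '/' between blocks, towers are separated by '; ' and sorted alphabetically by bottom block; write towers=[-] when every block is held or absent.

before: towers=[B/G/E/A; D/F/C] holding=-
pre[unstack(C, F)]: on(C,F) yes, clear(C) yes, handempty yes
all met → apply unstack(C, F)
after:  towers=[B/G/E/A; D/F] holding=C

towers=[B/G/E/A; D/F] holding=C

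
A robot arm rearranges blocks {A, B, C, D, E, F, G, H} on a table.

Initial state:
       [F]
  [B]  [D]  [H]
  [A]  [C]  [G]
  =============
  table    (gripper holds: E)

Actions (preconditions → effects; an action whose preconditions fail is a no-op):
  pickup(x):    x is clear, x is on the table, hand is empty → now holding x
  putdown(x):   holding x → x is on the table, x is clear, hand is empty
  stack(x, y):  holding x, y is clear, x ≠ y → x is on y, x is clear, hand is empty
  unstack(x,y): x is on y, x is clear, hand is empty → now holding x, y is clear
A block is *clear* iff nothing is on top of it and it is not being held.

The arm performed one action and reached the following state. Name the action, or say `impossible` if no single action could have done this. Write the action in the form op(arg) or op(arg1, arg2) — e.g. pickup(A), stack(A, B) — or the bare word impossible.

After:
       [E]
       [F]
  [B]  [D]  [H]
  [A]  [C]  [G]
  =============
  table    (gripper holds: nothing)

stack(E, F)

target: towers=[A/B; C/D/F/E; G/H] holding=-
        putdown(E) → towers=[A/B; C/D/F; E; G/H] holding=-
       stack(E, H) → towers=[A/B; C/D/F; G/H/E] holding=-
       stack(E, B) → towers=[A/B/E; C/D/F; G/H] holding=-
       stack(E, F) → towers=[A/B; C/D/F/E; G/H] holding=-  ← match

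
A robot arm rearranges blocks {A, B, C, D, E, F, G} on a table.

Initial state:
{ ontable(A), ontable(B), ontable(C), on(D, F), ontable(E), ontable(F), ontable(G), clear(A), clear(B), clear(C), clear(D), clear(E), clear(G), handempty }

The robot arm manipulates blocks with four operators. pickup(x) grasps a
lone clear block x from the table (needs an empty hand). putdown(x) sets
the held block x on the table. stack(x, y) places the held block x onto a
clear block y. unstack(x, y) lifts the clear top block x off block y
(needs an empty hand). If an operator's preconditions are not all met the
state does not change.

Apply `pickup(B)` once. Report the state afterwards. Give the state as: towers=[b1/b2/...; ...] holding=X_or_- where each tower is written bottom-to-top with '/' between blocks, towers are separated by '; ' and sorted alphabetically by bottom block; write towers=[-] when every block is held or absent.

before: towers=[A; B; C; E; F/D; G] holding=-
pre[pickup(B)]: clear(B) ✓, ontable(B) ✓, handempty ✓
all met → apply pickup(B)
after:  towers=[A; C; E; F/D; G] holding=B

towers=[A; C; E; F/D; G] holding=B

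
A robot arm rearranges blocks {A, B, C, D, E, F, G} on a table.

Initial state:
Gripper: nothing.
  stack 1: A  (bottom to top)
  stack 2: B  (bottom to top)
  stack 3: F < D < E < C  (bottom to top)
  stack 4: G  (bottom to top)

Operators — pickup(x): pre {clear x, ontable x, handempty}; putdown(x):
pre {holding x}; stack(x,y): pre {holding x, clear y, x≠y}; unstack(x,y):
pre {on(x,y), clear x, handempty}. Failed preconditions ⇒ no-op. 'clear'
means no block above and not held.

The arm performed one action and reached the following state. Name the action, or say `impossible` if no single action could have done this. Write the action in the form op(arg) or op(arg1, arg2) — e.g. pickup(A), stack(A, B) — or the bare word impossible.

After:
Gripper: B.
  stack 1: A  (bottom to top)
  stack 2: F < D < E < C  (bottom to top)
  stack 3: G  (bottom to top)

pickup(B)

target: towers=[A; F/D/E/C; G] holding=B
         pickup(B) → towers=[A; F/D/E/C; G] holding=B  ← match
         pickup(G) → towers=[A; B; F/D/E/C] holding=G
         pickup(A) → towers=[B; F/D/E/C; G] holding=A
     unstack(C, E) → towers=[A; B; F/D/E; G] holding=C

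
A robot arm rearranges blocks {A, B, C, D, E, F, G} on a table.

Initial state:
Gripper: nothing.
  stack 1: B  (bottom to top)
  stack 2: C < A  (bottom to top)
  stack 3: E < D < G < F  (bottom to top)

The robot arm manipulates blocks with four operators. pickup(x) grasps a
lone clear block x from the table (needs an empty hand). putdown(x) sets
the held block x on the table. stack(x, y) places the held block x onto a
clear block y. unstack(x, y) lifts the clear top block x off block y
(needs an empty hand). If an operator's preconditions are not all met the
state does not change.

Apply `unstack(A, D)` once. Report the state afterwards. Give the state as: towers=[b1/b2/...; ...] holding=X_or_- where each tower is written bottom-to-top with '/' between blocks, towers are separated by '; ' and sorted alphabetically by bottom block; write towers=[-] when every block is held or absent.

towers=[B; C/A; E/D/G/F] holding=-

before: towers=[B; C/A; E/D/G/F] holding=-
pre[unstack(A, D)]: on(A,D) ✗, clear(A) ✓, handempty ✓
on(A,D) unmet → unstack(A, D) is a no-op
after:  towers=[B; C/A; E/D/G/F] holding=-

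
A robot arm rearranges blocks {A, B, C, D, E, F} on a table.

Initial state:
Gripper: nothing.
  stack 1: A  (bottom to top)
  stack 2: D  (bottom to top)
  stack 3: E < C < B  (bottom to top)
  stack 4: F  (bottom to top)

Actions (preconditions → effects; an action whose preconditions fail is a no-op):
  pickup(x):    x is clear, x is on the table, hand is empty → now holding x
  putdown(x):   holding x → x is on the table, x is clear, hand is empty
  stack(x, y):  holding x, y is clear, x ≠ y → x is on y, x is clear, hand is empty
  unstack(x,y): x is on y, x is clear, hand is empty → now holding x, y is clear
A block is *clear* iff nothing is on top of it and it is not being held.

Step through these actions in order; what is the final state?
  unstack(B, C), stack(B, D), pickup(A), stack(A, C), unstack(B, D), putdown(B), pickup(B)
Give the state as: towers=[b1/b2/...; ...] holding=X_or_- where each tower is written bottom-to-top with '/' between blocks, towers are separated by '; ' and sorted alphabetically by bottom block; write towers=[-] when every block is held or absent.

towers=[D; E/C/A; F] holding=B

step 1 (unstack(B, C)): towers=[A; D; E/C; F] holding=B
step 2 (stack(B, D)): towers=[A; D/B; E/C; F] holding=-
step 3 (pickup(A)): towers=[D/B; E/C; F] holding=A
step 4 (stack(A, C)): towers=[D/B; E/C/A; F] holding=-
step 5 (unstack(B, D)): towers=[D; E/C/A; F] holding=B
step 6 (putdown(B)): towers=[B; D; E/C/A; F] holding=-
step 7 (pickup(B)): towers=[D; E/C/A; F] holding=B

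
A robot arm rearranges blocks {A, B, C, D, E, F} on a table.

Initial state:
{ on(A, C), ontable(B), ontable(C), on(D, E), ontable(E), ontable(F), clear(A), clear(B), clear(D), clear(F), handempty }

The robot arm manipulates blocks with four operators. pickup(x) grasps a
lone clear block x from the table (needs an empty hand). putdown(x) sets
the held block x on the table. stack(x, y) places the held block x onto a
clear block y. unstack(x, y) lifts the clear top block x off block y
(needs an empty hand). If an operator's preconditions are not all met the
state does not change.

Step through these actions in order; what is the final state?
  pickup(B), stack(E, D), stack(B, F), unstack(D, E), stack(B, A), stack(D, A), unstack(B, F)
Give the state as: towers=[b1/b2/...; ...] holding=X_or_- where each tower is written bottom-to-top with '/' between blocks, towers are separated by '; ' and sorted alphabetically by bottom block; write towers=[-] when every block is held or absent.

step 1 (pickup(B)): towers=[C/A; E/D; F] holding=B
step 2 (stack(E, D)) [no-op]: towers=[C/A; E/D; F] holding=B
step 3 (stack(B, F)): towers=[C/A; E/D; F/B] holding=-
step 4 (unstack(D, E)): towers=[C/A; E; F/B] holding=D
step 5 (stack(B, A)) [no-op]: towers=[C/A; E; F/B] holding=D
step 6 (stack(D, A)): towers=[C/A/D; E; F/B] holding=-
step 7 (unstack(B, F)): towers=[C/A/D; E; F] holding=B

towers=[C/A/D; E; F] holding=B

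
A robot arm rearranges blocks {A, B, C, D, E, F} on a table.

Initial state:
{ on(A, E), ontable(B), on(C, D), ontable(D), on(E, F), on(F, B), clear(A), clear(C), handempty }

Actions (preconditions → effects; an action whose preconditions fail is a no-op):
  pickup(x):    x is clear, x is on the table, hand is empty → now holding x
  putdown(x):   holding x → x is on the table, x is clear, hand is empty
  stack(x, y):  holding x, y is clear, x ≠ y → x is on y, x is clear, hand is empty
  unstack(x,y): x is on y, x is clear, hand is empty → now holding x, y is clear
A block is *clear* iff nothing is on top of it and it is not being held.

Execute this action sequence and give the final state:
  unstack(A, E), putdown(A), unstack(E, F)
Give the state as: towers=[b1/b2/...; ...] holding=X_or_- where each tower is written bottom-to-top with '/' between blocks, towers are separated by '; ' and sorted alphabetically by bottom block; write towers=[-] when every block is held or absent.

towers=[A; B/F; D/C] holding=E

step 1 (unstack(A, E)): towers=[B/F/E; D/C] holding=A
step 2 (putdown(A)): towers=[A; B/F/E; D/C] holding=-
step 3 (unstack(E, F)): towers=[A; B/F; D/C] holding=E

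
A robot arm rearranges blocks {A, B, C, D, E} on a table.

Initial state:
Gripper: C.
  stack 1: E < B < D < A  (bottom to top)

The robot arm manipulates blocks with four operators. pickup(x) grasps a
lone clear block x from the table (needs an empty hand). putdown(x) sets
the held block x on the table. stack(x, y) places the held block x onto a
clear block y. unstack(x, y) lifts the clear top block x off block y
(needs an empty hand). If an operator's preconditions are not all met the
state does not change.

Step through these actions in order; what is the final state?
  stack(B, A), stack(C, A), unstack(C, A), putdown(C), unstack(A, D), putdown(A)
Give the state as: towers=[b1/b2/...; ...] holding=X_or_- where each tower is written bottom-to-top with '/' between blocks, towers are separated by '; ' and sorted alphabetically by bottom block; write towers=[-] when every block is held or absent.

step 1 (stack(B, A)) [no-op]: towers=[E/B/D/A] holding=C
step 2 (stack(C, A)): towers=[E/B/D/A/C] holding=-
step 3 (unstack(C, A)): towers=[E/B/D/A] holding=C
step 4 (putdown(C)): towers=[C; E/B/D/A] holding=-
step 5 (unstack(A, D)): towers=[C; E/B/D] holding=A
step 6 (putdown(A)): towers=[A; C; E/B/D] holding=-

towers=[A; C; E/B/D] holding=-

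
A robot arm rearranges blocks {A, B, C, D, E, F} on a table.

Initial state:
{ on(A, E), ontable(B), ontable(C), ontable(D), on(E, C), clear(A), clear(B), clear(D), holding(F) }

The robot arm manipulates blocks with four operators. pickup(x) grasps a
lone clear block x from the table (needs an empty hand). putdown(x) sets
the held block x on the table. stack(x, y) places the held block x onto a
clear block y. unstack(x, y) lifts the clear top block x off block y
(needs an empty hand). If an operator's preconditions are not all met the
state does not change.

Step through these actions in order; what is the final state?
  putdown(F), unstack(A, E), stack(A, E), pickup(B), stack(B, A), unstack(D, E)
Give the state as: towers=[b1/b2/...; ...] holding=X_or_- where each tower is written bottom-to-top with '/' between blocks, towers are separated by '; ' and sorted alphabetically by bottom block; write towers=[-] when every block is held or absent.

towers=[C/E/A/B; D; F] holding=-

step 1 (putdown(F)): towers=[B; C/E/A; D; F] holding=-
step 2 (unstack(A, E)): towers=[B; C/E; D; F] holding=A
step 3 (stack(A, E)): towers=[B; C/E/A; D; F] holding=-
step 4 (pickup(B)): towers=[C/E/A; D; F] holding=B
step 5 (stack(B, A)): towers=[C/E/A/B; D; F] holding=-
step 6 (unstack(D, E)) [no-op]: towers=[C/E/A/B; D; F] holding=-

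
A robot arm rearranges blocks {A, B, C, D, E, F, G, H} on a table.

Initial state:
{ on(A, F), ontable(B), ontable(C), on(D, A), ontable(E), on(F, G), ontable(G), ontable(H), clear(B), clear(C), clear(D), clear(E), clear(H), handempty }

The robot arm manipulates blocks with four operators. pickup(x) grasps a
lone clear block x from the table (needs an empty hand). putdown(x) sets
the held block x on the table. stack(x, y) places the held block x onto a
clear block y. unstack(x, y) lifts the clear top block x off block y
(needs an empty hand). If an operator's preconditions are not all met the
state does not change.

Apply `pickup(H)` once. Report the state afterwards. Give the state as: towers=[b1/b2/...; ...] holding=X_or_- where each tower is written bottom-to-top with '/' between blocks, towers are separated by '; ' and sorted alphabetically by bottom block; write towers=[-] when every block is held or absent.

before: towers=[B; C; E; G/F/A/D; H] holding=-
pre[pickup(H)]: clear(H) yes, ontable(H) yes, handempty yes
all met → apply pickup(H)
after:  towers=[B; C; E; G/F/A/D] holding=H

towers=[B; C; E; G/F/A/D] holding=H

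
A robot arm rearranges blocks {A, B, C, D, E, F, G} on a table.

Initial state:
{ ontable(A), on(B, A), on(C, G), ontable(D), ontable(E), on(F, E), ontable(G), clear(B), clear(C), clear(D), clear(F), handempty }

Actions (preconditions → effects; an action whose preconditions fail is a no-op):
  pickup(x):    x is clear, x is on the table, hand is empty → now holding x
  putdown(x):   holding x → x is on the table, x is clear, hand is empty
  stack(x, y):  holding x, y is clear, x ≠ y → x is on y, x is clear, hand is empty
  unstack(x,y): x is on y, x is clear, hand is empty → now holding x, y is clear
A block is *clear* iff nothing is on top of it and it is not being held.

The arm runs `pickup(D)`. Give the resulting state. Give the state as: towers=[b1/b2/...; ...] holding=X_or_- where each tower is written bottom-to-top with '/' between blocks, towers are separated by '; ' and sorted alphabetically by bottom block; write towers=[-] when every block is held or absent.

towers=[A/B; E/F; G/C] holding=D

before: towers=[A/B; D; E/F; G/C] holding=-
pre[pickup(D)]: clear(D) yes, ontable(D) yes, handempty yes
all met → apply pickup(D)
after:  towers=[A/B; E/F; G/C] holding=D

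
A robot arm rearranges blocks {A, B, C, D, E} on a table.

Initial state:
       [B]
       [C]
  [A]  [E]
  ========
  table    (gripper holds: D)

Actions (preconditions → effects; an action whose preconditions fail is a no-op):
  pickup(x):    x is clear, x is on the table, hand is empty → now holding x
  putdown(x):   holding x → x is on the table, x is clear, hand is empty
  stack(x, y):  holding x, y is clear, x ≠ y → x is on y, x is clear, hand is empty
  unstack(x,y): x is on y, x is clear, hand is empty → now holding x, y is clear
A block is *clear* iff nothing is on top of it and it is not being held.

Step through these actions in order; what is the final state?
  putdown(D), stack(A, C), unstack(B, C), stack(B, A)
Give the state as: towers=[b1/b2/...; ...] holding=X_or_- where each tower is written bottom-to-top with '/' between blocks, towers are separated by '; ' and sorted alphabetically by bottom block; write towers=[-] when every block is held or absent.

step 1 (putdown(D)): towers=[A; D; E/C/B] holding=-
step 2 (stack(A, C)) [no-op]: towers=[A; D; E/C/B] holding=-
step 3 (unstack(B, C)): towers=[A; D; E/C] holding=B
step 4 (stack(B, A)): towers=[A/B; D; E/C] holding=-

towers=[A/B; D; E/C] holding=-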